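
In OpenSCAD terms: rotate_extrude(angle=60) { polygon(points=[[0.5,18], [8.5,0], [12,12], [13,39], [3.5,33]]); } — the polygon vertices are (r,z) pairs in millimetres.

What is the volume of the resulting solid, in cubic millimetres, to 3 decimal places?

Profile (r,z), 5 vertices: (0.5,18) (8.5,0) (12,12) (13,39) (3.5,33)
edge 0: (0.5,18)→(8.5,0)  cross = 0.5·0 − 8.5·18 = -153.0000; (r_i+r_j)·cross = 9·-153.0000 = -1377.0000
edge 1: (8.5,0)→(12,12)  cross = 8.5·12 − 12·0 = 102.0000; (r_i+r_j)·cross = 20.5·102.0000 = 2091.0000
edge 2: (12,12)→(13,39)  cross = 12·39 − 13·12 = 312.0000; (r_i+r_j)·cross = 25·312.0000 = 7800.0000
edge 3: (13,39)→(3.5,33)  cross = 13·33 − 3.5·39 = 292.5000; (r_i+r_j)·cross = 16.5·292.5000 = 4826.2500
edge 4: (3.5,33)→(0.5,18)  cross = 3.5·18 − 0.5·33 = 46.5000; (r_i+r_j)·cross = 4·46.5000 = 186.0000
Σcross = 600.0000 → A = |Σcross|/2 = 300.0000 mm²
Σ(r_i+r_j)·cross = 13526.2500 → first moment M = |Σ|/6 = 2254.3750
R_c = M/A = 2254.3750/300.0000 = 7.5146 mm
θ = 60° = 1.047198 rad
V = θ·R_c·A = 1.047198·7.5146·300.0000 = 2360.776 mm³

Volume = 2360.776 mm³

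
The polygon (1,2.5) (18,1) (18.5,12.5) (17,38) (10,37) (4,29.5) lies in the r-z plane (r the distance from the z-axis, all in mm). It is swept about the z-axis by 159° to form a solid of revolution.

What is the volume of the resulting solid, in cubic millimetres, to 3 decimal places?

Profile (r,z), 6 vertices: (1,2.5) (18,1) (18.5,12.5) (17,38) (10,37) (4,29.5)
edge 0: (1,2.5)→(18,1)  cross = 1·1 − 18·2.5 = -44.0000; (r_i+r_j)·cross = 19·-44.0000 = -836.0000
edge 1: (18,1)→(18.5,12.5)  cross = 18·12.5 − 18.5·1 = 206.5000; (r_i+r_j)·cross = 36.5·206.5000 = 7537.2500
edge 2: (18.5,12.5)→(17,38)  cross = 18.5·38 − 17·12.5 = 490.5000; (r_i+r_j)·cross = 35.5·490.5000 = 17412.7500
edge 3: (17,38)→(10,37)  cross = 17·37 − 10·38 = 249.0000; (r_i+r_j)·cross = 27·249.0000 = 6723.0000
edge 4: (10,37)→(4,29.5)  cross = 10·29.5 − 4·37 = 147.0000; (r_i+r_j)·cross = 14·147.0000 = 2058.0000
edge 5: (4,29.5)→(1,2.5)  cross = 4·2.5 − 1·29.5 = -19.5000; (r_i+r_j)·cross = 5·-19.5000 = -97.5000
Σcross = 1029.5000 → A = |Σcross|/2 = 514.7500 mm²
Σ(r_i+r_j)·cross = 32797.5000 → first moment M = |Σ|/6 = 5466.2500
R_c = M/A = 5466.2500/514.7500 = 10.6192 mm
θ = 159° = 2.775074 rad
V = θ·R_c·A = 2.775074·10.6192·514.7500 = 15169.246 mm³

Volume = 15169.246 mm³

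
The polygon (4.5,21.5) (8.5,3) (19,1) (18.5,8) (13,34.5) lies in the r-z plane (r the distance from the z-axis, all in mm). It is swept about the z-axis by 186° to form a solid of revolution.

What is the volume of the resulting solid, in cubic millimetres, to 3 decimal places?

Volume = 11078.312 mm³

Profile (r,z), 5 vertices: (4.5,21.5) (8.5,3) (19,1) (18.5,8) (13,34.5)
edge 0: (4.5,21.5)→(8.5,3)  cross = 4.5·3 − 8.5·21.5 = -169.2500; (r_i+r_j)·cross = 13·-169.2500 = -2200.2500
edge 1: (8.5,3)→(19,1)  cross = 8.5·1 − 19·3 = -48.5000; (r_i+r_j)·cross = 27.5·-48.5000 = -1333.7500
edge 2: (19,1)→(18.5,8)  cross = 19·8 − 18.5·1 = 133.5000; (r_i+r_j)·cross = 37.5·133.5000 = 5006.2500
edge 3: (18.5,8)→(13,34.5)  cross = 18.5·34.5 − 13·8 = 534.2500; (r_i+r_j)·cross = 31.5·534.2500 = 16828.8750
edge 4: (13,34.5)→(4.5,21.5)  cross = 13·21.5 − 4.5·34.5 = 124.2500; (r_i+r_j)·cross = 17.5·124.2500 = 2174.3750
Σcross = 574.2500 → A = |Σcross|/2 = 287.1250 mm²
Σ(r_i+r_j)·cross = 20475.5000 → first moment M = |Σ|/6 = 3412.5833
R_c = M/A = 3412.5833/287.1250 = 11.8854 mm
θ = 186° = 3.246312 rad
V = θ·R_c·A = 3.246312·11.8854·287.1250 = 11078.312 mm³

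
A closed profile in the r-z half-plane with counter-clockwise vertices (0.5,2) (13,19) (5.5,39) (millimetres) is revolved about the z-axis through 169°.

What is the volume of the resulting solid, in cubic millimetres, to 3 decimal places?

Profile (r,z), 3 vertices: (0.5,2) (13,19) (5.5,39)
edge 0: (0.5,2)→(13,19)  cross = 0.5·19 − 13·2 = -16.5000; (r_i+r_j)·cross = 13.5·-16.5000 = -222.7500
edge 1: (13,19)→(5.5,39)  cross = 13·39 − 5.5·19 = 402.5000; (r_i+r_j)·cross = 18.5·402.5000 = 7446.2500
edge 2: (5.5,39)→(0.5,2)  cross = 5.5·2 − 0.5·39 = -8.5000; (r_i+r_j)·cross = 6·-8.5000 = -51.0000
Σcross = 377.5000 → A = |Σcross|/2 = 188.7500 mm²
Σ(r_i+r_j)·cross = 7172.5000 → first moment M = |Σ|/6 = 1195.4167
R_c = M/A = 1195.4167/188.7500 = 6.3333 mm
θ = 169° = 2.949606 rad
V = θ·R_c·A = 2.949606·6.3333·188.7500 = 3526.009 mm³

Volume = 3526.009 mm³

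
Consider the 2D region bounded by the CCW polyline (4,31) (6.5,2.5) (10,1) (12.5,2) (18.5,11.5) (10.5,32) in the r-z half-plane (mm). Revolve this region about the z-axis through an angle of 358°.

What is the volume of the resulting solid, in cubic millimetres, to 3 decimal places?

Volume = 18424.091 mm³

Profile (r,z), 6 vertices: (4,31) (6.5,2.5) (10,1) (12.5,2) (18.5,11.5) (10.5,32)
edge 0: (4,31)→(6.5,2.5)  cross = 4·2.5 − 6.5·31 = -191.5000; (r_i+r_j)·cross = 10.5·-191.5000 = -2010.7500
edge 1: (6.5,2.5)→(10,1)  cross = 6.5·1 − 10·2.5 = -18.5000; (r_i+r_j)·cross = 16.5·-18.5000 = -305.2500
edge 2: (10,1)→(12.5,2)  cross = 10·2 − 12.5·1 = 7.5000; (r_i+r_j)·cross = 22.5·7.5000 = 168.7500
edge 3: (12.5,2)→(18.5,11.5)  cross = 12.5·11.5 − 18.5·2 = 106.7500; (r_i+r_j)·cross = 31·106.7500 = 3309.2500
edge 4: (18.5,11.5)→(10.5,32)  cross = 18.5·32 − 10.5·11.5 = 471.2500; (r_i+r_j)·cross = 29·471.2500 = 13666.2500
edge 5: (10.5,32)→(4,31)  cross = 10.5·31 − 4·32 = 197.5000; (r_i+r_j)·cross = 14.5·197.5000 = 2863.7500
Σcross = 573.0000 → A = |Σcross|/2 = 286.5000 mm²
Σ(r_i+r_j)·cross = 17692.0000 → first moment M = |Σ|/6 = 2948.6667
R_c = M/A = 2948.6667/286.5000 = 10.2920 mm
θ = 358° = 6.248279 rad
V = θ·R_c·A = 6.248279·10.2920·286.5000 = 18424.091 mm³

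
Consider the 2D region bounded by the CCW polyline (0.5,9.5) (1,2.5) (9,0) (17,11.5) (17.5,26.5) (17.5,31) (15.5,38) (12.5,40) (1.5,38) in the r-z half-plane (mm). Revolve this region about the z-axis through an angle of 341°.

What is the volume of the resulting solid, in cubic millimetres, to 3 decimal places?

Profile (r,z), 9 vertices: (0.5,9.5) (1,2.5) (9,0) (17,11.5) (17.5,26.5) (17.5,31) (15.5,38) (12.5,40) (1.5,38)
edge 0: (0.5,9.5)→(1,2.5)  cross = 0.5·2.5 − 1·9.5 = -8.2500; (r_i+r_j)·cross = 1.5·-8.2500 = -12.3750
edge 1: (1,2.5)→(9,0)  cross = 1·0 − 9·2.5 = -22.5000; (r_i+r_j)·cross = 10·-22.5000 = -225.0000
edge 2: (9,0)→(17,11.5)  cross = 9·11.5 − 17·0 = 103.5000; (r_i+r_j)·cross = 26·103.5000 = 2691.0000
edge 3: (17,11.5)→(17.5,26.5)  cross = 17·26.5 − 17.5·11.5 = 249.2500; (r_i+r_j)·cross = 34.5·249.2500 = 8599.1250
edge 4: (17.5,26.5)→(17.5,31)  cross = 17.5·31 − 17.5·26.5 = 78.7500; (r_i+r_j)·cross = 35·78.7500 = 2756.2500
edge 5: (17.5,31)→(15.5,38)  cross = 17.5·38 − 15.5·31 = 184.5000; (r_i+r_j)·cross = 33·184.5000 = 6088.5000
edge 6: (15.5,38)→(12.5,40)  cross = 15.5·40 − 12.5·38 = 145.0000; (r_i+r_j)·cross = 28·145.0000 = 4060.0000
edge 7: (12.5,40)→(1.5,38)  cross = 12.5·38 − 1.5·40 = 415.0000; (r_i+r_j)·cross = 14·415.0000 = 5810.0000
edge 8: (1.5,38)→(0.5,9.5)  cross = 1.5·9.5 − 0.5·38 = -4.7500; (r_i+r_j)·cross = 2·-4.7500 = -9.5000
Σcross = 1140.5000 → A = |Σcross|/2 = 570.2500 mm²
Σ(r_i+r_j)·cross = 29758.0000 → first moment M = |Σ|/6 = 4959.6667
R_c = M/A = 4959.6667/570.2500 = 8.6974 mm
θ = 341° = 5.951573 rad
V = θ·R_c·A = 5.951573·8.6974·570.2500 = 29517.817 mm³

Volume = 29517.817 mm³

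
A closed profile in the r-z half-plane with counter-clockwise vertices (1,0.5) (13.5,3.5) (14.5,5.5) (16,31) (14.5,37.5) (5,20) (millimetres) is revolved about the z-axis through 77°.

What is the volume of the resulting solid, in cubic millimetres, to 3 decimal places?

Profile (r,z), 6 vertices: (1,0.5) (13.5,3.5) (14.5,5.5) (16,31) (14.5,37.5) (5,20)
edge 0: (1,0.5)→(13.5,3.5)  cross = 1·3.5 − 13.5·0.5 = -3.2500; (r_i+r_j)·cross = 14.5·-3.2500 = -47.1250
edge 1: (13.5,3.5)→(14.5,5.5)  cross = 13.5·5.5 − 14.5·3.5 = 23.5000; (r_i+r_j)·cross = 28·23.5000 = 658.0000
edge 2: (14.5,5.5)→(16,31)  cross = 14.5·31 − 16·5.5 = 361.5000; (r_i+r_j)·cross = 30.5·361.5000 = 11025.7500
edge 3: (16,31)→(14.5,37.5)  cross = 16·37.5 − 14.5·31 = 150.5000; (r_i+r_j)·cross = 30.5·150.5000 = 4590.2500
edge 4: (14.5,37.5)→(5,20)  cross = 14.5·20 − 5·37.5 = 102.5000; (r_i+r_j)·cross = 19.5·102.5000 = 1998.7500
edge 5: (5,20)→(1,0.5)  cross = 5·0.5 − 1·20 = -17.5000; (r_i+r_j)·cross = 6·-17.5000 = -105.0000
Σcross = 617.2500 → A = |Σcross|/2 = 308.6250 mm²
Σ(r_i+r_j)·cross = 18120.6250 → first moment M = |Σ|/6 = 3020.1042
R_c = M/A = 3020.1042/308.6250 = 9.7857 mm
θ = 77° = 1.343904 rad
V = θ·R_c·A = 1.343904·9.7857·308.6250 = 4058.729 mm³

Volume = 4058.729 mm³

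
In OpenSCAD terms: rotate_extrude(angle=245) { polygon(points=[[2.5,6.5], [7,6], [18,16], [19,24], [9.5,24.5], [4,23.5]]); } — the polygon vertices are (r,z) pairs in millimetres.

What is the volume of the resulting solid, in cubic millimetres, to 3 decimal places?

Profile (r,z), 6 vertices: (2.5,6.5) (7,6) (18,16) (19,24) (9.5,24.5) (4,23.5)
edge 0: (2.5,6.5)→(7,6)  cross = 2.5·6 − 7·6.5 = -30.5000; (r_i+r_j)·cross = 9.5·-30.5000 = -289.7500
edge 1: (7,6)→(18,16)  cross = 7·16 − 18·6 = 4.0000; (r_i+r_j)·cross = 25·4.0000 = 100.0000
edge 2: (18,16)→(19,24)  cross = 18·24 − 19·16 = 128.0000; (r_i+r_j)·cross = 37·128.0000 = 4736.0000
edge 3: (19,24)→(9.5,24.5)  cross = 19·24.5 − 9.5·24 = 237.5000; (r_i+r_j)·cross = 28.5·237.5000 = 6768.7500
edge 4: (9.5,24.5)→(4,23.5)  cross = 9.5·23.5 − 4·24.5 = 125.2500; (r_i+r_j)·cross = 13.5·125.2500 = 1690.8750
edge 5: (4,23.5)→(2.5,6.5)  cross = 4·6.5 − 2.5·23.5 = -32.7500; (r_i+r_j)·cross = 6.5·-32.7500 = -212.8750
Σcross = 431.5000 → A = |Σcross|/2 = 215.7500 mm²
Σ(r_i+r_j)·cross = 12793.0000 → first moment M = |Σ|/6 = 2132.1667
R_c = M/A = 2132.1667/215.7500 = 9.8826 mm
θ = 245° = 4.276057 rad
V = θ·R_c·A = 4.276057·9.8826·215.7500 = 9117.265 mm³

Volume = 9117.265 mm³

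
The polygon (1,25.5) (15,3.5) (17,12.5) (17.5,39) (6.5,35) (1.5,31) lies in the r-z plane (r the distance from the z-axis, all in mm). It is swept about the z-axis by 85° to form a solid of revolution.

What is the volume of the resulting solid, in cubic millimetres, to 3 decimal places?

Profile (r,z), 6 vertices: (1,25.5) (15,3.5) (17,12.5) (17.5,39) (6.5,35) (1.5,31)
edge 0: (1,25.5)→(15,3.5)  cross = 1·3.5 − 15·25.5 = -379.0000; (r_i+r_j)·cross = 16·-379.0000 = -6064.0000
edge 1: (15,3.5)→(17,12.5)  cross = 15·12.5 − 17·3.5 = 128.0000; (r_i+r_j)·cross = 32·128.0000 = 4096.0000
edge 2: (17,12.5)→(17.5,39)  cross = 17·39 − 17.5·12.5 = 444.2500; (r_i+r_j)·cross = 34.5·444.2500 = 15326.6250
edge 3: (17.5,39)→(6.5,35)  cross = 17.5·35 − 6.5·39 = 359.0000; (r_i+r_j)·cross = 24·359.0000 = 8616.0000
edge 4: (6.5,35)→(1.5,31)  cross = 6.5·31 − 1.5·35 = 149.0000; (r_i+r_j)·cross = 8·149.0000 = 1192.0000
edge 5: (1.5,31)→(1,25.5)  cross = 1.5·25.5 − 1·31 = 7.2500; (r_i+r_j)·cross = 2.5·7.2500 = 18.1250
Σcross = 708.5000 → A = |Σcross|/2 = 354.2500 mm²
Σ(r_i+r_j)·cross = 23184.7500 → first moment M = |Σ|/6 = 3864.1250
R_c = M/A = 3864.1250/354.2500 = 10.9079 mm
θ = 85° = 1.483530 rad
V = θ·R_c·A = 1.483530·10.9079·354.2500 = 5732.545 mm³

Volume = 5732.545 mm³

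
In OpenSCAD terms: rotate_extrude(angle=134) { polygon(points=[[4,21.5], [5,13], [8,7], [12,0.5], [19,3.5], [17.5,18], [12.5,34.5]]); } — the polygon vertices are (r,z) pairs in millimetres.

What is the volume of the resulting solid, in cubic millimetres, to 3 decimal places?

Profile (r,z), 7 vertices: (4,21.5) (5,13) (8,7) (12,0.5) (19,3.5) (17.5,18) (12.5,34.5)
edge 0: (4,21.5)→(5,13)  cross = 4·13 − 5·21.5 = -55.5000; (r_i+r_j)·cross = 9·-55.5000 = -499.5000
edge 1: (5,13)→(8,7)  cross = 5·7 − 8·13 = -69.0000; (r_i+r_j)·cross = 13·-69.0000 = -897.0000
edge 2: (8,7)→(12,0.5)  cross = 8·0.5 − 12·7 = -80.0000; (r_i+r_j)·cross = 20·-80.0000 = -1600.0000
edge 3: (12,0.5)→(19,3.5)  cross = 12·3.5 − 19·0.5 = 32.5000; (r_i+r_j)·cross = 31·32.5000 = 1007.5000
edge 4: (19,3.5)→(17.5,18)  cross = 19·18 − 17.5·3.5 = 280.7500; (r_i+r_j)·cross = 36.5·280.7500 = 10247.3750
edge 5: (17.5,18)→(12.5,34.5)  cross = 17.5·34.5 − 12.5·18 = 378.7500; (r_i+r_j)·cross = 30·378.7500 = 11362.5000
edge 6: (12.5,34.5)→(4,21.5)  cross = 12.5·21.5 − 4·34.5 = 130.7500; (r_i+r_j)·cross = 16.5·130.7500 = 2157.3750
Σcross = 618.2500 → A = |Σcross|/2 = 309.1250 mm²
Σ(r_i+r_j)·cross = 21778.2500 → first moment M = |Σ|/6 = 3629.7083
R_c = M/A = 3629.7083/309.1250 = 11.7419 mm
θ = 134° = 2.338741 rad
V = θ·R_c·A = 2.338741·11.7419·309.1250 = 8488.948 mm³

Volume = 8488.948 mm³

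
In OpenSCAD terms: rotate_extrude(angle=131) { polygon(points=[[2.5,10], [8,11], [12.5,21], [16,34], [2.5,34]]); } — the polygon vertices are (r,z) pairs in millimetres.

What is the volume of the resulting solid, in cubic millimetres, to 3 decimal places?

Profile (r,z), 5 vertices: (2.5,10) (8,11) (12.5,21) (16,34) (2.5,34)
edge 0: (2.5,10)→(8,11)  cross = 2.5·11 − 8·10 = -52.5000; (r_i+r_j)·cross = 10.5·-52.5000 = -551.2500
edge 1: (8,11)→(12.5,21)  cross = 8·21 − 12.5·11 = 30.5000; (r_i+r_j)·cross = 20.5·30.5000 = 625.2500
edge 2: (12.5,21)→(16,34)  cross = 12.5·34 − 16·21 = 89.0000; (r_i+r_j)·cross = 28.5·89.0000 = 2536.5000
edge 3: (16,34)→(2.5,34)  cross = 16·34 − 2.5·34 = 459.0000; (r_i+r_j)·cross = 18.5·459.0000 = 8491.5000
edge 4: (2.5,34)→(2.5,10)  cross = 2.5·10 − 2.5·34 = -60.0000; (r_i+r_j)·cross = 5·-60.0000 = -300.0000
Σcross = 466.0000 → A = |Σcross|/2 = 233.0000 mm²
Σ(r_i+r_j)·cross = 10802.0000 → first moment M = |Σ|/6 = 1800.3333
R_c = M/A = 1800.3333/233.0000 = 7.7268 mm
θ = 131° = 2.286381 rad
V = θ·R_c·A = 2.286381·7.7268·233.0000 = 4116.249 mm³

Volume = 4116.249 mm³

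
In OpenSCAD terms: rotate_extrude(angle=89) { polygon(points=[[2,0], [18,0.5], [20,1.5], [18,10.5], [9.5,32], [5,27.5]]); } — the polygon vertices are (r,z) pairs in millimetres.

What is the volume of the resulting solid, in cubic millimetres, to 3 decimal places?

Volume = 5643.813 mm³

Profile (r,z), 6 vertices: (2,0) (18,0.5) (20,1.5) (18,10.5) (9.5,32) (5,27.5)
edge 0: (2,0)→(18,0.5)  cross = 2·0.5 − 18·0 = 1.0000; (r_i+r_j)·cross = 20·1.0000 = 20.0000
edge 1: (18,0.5)→(20,1.5)  cross = 18·1.5 − 20·0.5 = 17.0000; (r_i+r_j)·cross = 38·17.0000 = 646.0000
edge 2: (20,1.5)→(18,10.5)  cross = 20·10.5 − 18·1.5 = 183.0000; (r_i+r_j)·cross = 38·183.0000 = 6954.0000
edge 3: (18,10.5)→(9.5,32)  cross = 18·32 − 9.5·10.5 = 476.2500; (r_i+r_j)·cross = 27.5·476.2500 = 13096.8750
edge 4: (9.5,32)→(5,27.5)  cross = 9.5·27.5 − 5·32 = 101.2500; (r_i+r_j)·cross = 14.5·101.2500 = 1468.1250
edge 5: (5,27.5)→(2,0)  cross = 5·0 − 2·27.5 = -55.0000; (r_i+r_j)·cross = 7·-55.0000 = -385.0000
Σcross = 723.5000 → A = |Σcross|/2 = 361.7500 mm²
Σ(r_i+r_j)·cross = 21800.0000 → first moment M = |Σ|/6 = 3633.3333
R_c = M/A = 3633.3333/361.7500 = 10.0438 mm
θ = 89° = 1.553343 rad
V = θ·R_c·A = 1.553343·10.0438·361.7500 = 5643.813 mm³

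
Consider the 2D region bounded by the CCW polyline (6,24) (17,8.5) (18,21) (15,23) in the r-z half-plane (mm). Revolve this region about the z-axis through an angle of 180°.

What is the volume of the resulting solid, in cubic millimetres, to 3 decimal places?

Volume = 3590.840 mm³

Profile (r,z), 4 vertices: (6,24) (17,8.5) (18,21) (15,23)
edge 0: (6,24)→(17,8.5)  cross = 6·8.5 − 17·24 = -357.0000; (r_i+r_j)·cross = 23·-357.0000 = -8211.0000
edge 1: (17,8.5)→(18,21)  cross = 17·21 − 18·8.5 = 204.0000; (r_i+r_j)·cross = 35·204.0000 = 7140.0000
edge 2: (18,21)→(15,23)  cross = 18·23 − 15·21 = 99.0000; (r_i+r_j)·cross = 33·99.0000 = 3267.0000
edge 3: (15,23)→(6,24)  cross = 15·24 − 6·23 = 222.0000; (r_i+r_j)·cross = 21·222.0000 = 4662.0000
Σcross = 168.0000 → A = |Σcross|/2 = 84.0000 mm²
Σ(r_i+r_j)·cross = 6858.0000 → first moment M = |Σ|/6 = 1143.0000
R_c = M/A = 1143.0000/84.0000 = 13.6071 mm
θ = 180° = 3.141593 rad
V = θ·R_c·A = 3.141593·13.6071·84.0000 = 3590.840 mm³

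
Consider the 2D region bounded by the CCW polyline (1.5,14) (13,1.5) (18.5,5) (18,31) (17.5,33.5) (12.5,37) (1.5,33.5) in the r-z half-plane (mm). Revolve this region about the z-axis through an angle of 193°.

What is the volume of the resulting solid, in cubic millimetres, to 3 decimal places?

Volume = 16967.482 mm³

Profile (r,z), 7 vertices: (1.5,14) (13,1.5) (18.5,5) (18,31) (17.5,33.5) (12.5,37) (1.5,33.5)
edge 0: (1.5,14)→(13,1.5)  cross = 1.5·1.5 − 13·14 = -179.7500; (r_i+r_j)·cross = 14.5·-179.7500 = -2606.3750
edge 1: (13,1.5)→(18.5,5)  cross = 13·5 − 18.5·1.5 = 37.2500; (r_i+r_j)·cross = 31.5·37.2500 = 1173.3750
edge 2: (18.5,5)→(18,31)  cross = 18.5·31 − 18·5 = 483.5000; (r_i+r_j)·cross = 36.5·483.5000 = 17647.7500
edge 3: (18,31)→(17.5,33.5)  cross = 18·33.5 − 17.5·31 = 60.5000; (r_i+r_j)·cross = 35.5·60.5000 = 2147.7500
edge 4: (17.5,33.5)→(12.5,37)  cross = 17.5·37 − 12.5·33.5 = 228.7500; (r_i+r_j)·cross = 30·228.7500 = 6862.5000
edge 5: (12.5,37)→(1.5,33.5)  cross = 12.5·33.5 − 1.5·37 = 363.2500; (r_i+r_j)·cross = 14·363.2500 = 5085.5000
edge 6: (1.5,33.5)→(1.5,14)  cross = 1.5·14 − 1.5·33.5 = -29.2500; (r_i+r_j)·cross = 3·-29.2500 = -87.7500
Σcross = 964.2500 → A = |Σcross|/2 = 482.1250 mm²
Σ(r_i+r_j)·cross = 30222.7500 → first moment M = |Σ|/6 = 5037.1250
R_c = M/A = 5037.1250/482.1250 = 10.4478 mm
θ = 193° = 3.368485 rad
V = θ·R_c·A = 3.368485·10.4478·482.1250 = 16967.482 mm³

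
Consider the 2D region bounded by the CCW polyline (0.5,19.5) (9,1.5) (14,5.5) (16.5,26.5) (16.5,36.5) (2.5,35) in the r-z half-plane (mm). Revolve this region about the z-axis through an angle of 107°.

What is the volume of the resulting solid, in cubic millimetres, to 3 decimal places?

Profile (r,z), 6 vertices: (0.5,19.5) (9,1.5) (14,5.5) (16.5,26.5) (16.5,36.5) (2.5,35)
edge 0: (0.5,19.5)→(9,1.5)  cross = 0.5·1.5 − 9·19.5 = -174.7500; (r_i+r_j)·cross = 9.5·-174.7500 = -1660.1250
edge 1: (9,1.5)→(14,5.5)  cross = 9·5.5 − 14·1.5 = 28.5000; (r_i+r_j)·cross = 23·28.5000 = 655.5000
edge 2: (14,5.5)→(16.5,26.5)  cross = 14·26.5 − 16.5·5.5 = 280.2500; (r_i+r_j)·cross = 30.5·280.2500 = 8547.6250
edge 3: (16.5,26.5)→(16.5,36.5)  cross = 16.5·36.5 − 16.5·26.5 = 165.0000; (r_i+r_j)·cross = 33·165.0000 = 5445.0000
edge 4: (16.5,36.5)→(2.5,35)  cross = 16.5·35 − 2.5·36.5 = 486.2500; (r_i+r_j)·cross = 19·486.2500 = 9238.7500
edge 5: (2.5,35)→(0.5,19.5)  cross = 2.5·19.5 − 0.5·35 = 31.2500; (r_i+r_j)·cross = 3·31.2500 = 93.7500
Σcross = 816.5000 → A = |Σcross|/2 = 408.2500 mm²
Σ(r_i+r_j)·cross = 22320.5000 → first moment M = |Σ|/6 = 3720.0833
R_c = M/A = 3720.0833/408.2500 = 9.1123 mm
θ = 107° = 1.867502 rad
V = θ·R_c·A = 1.867502·9.1123·408.2500 = 6947.264 mm³

Volume = 6947.264 mm³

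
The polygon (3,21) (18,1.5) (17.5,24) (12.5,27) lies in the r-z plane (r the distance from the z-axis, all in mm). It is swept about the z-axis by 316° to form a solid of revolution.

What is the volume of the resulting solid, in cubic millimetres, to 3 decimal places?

Volume = 13373.424 mm³

Profile (r,z), 4 vertices: (3,21) (18,1.5) (17.5,24) (12.5,27)
edge 0: (3,21)→(18,1.5)  cross = 3·1.5 − 18·21 = -373.5000; (r_i+r_j)·cross = 21·-373.5000 = -7843.5000
edge 1: (18,1.5)→(17.5,24)  cross = 18·24 − 17.5·1.5 = 405.7500; (r_i+r_j)·cross = 35.5·405.7500 = 14404.1250
edge 2: (17.5,24)→(12.5,27)  cross = 17.5·27 − 12.5·24 = 172.5000; (r_i+r_j)·cross = 30·172.5000 = 5175.0000
edge 3: (12.5,27)→(3,21)  cross = 12.5·21 − 3·27 = 181.5000; (r_i+r_j)·cross = 15.5·181.5000 = 2813.2500
Σcross = 386.2500 → A = |Σcross|/2 = 193.1250 mm²
Σ(r_i+r_j)·cross = 14548.8750 → first moment M = |Σ|/6 = 2424.8125
R_c = M/A = 2424.8125/193.1250 = 12.5557 mm
θ = 316° = 5.515240 rad
V = θ·R_c·A = 5.515240·12.5557·193.1250 = 13373.424 mm³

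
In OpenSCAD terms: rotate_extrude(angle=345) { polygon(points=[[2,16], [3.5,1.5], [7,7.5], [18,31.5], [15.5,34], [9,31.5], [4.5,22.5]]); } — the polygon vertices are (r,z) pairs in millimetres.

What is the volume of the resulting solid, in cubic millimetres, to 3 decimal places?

Profile (r,z), 7 vertices: (2,16) (3.5,1.5) (7,7.5) (18,31.5) (15.5,34) (9,31.5) (4.5,22.5)
edge 0: (2,16)→(3.5,1.5)  cross = 2·1.5 − 3.5·16 = -53.0000; (r_i+r_j)·cross = 5.5·-53.0000 = -291.5000
edge 1: (3.5,1.5)→(7,7.5)  cross = 3.5·7.5 − 7·1.5 = 15.7500; (r_i+r_j)·cross = 10.5·15.7500 = 165.3750
edge 2: (7,7.5)→(18,31.5)  cross = 7·31.5 − 18·7.5 = 85.5000; (r_i+r_j)·cross = 25·85.5000 = 2137.5000
edge 3: (18,31.5)→(15.5,34)  cross = 18·34 − 15.5·31.5 = 123.7500; (r_i+r_j)·cross = 33.5·123.7500 = 4145.6250
edge 4: (15.5,34)→(9,31.5)  cross = 15.5·31.5 − 9·34 = 182.2500; (r_i+r_j)·cross = 24.5·182.2500 = 4465.1250
edge 5: (9,31.5)→(4.5,22.5)  cross = 9·22.5 − 4.5·31.5 = 60.7500; (r_i+r_j)·cross = 13.5·60.7500 = 820.1250
edge 6: (4.5,22.5)→(2,16)  cross = 4.5·16 − 2·22.5 = 27.0000; (r_i+r_j)·cross = 6.5·27.0000 = 175.5000
Σcross = 442.0000 → A = |Σcross|/2 = 221.0000 mm²
Σ(r_i+r_j)·cross = 11617.7500 → first moment M = |Σ|/6 = 1936.2917
R_c = M/A = 1936.2917/221.0000 = 8.7615 mm
θ = 345° = 6.021386 rad
V = θ·R_c·A = 6.021386·8.7615·221.0000 = 11659.159 mm³

Volume = 11659.159 mm³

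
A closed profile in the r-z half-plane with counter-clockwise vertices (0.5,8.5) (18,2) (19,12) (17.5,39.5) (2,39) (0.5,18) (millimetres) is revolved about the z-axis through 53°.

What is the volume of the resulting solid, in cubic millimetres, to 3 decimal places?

Profile (r,z), 6 vertices: (0.5,8.5) (18,2) (19,12) (17.5,39.5) (2,39) (0.5,18)
edge 0: (0.5,8.5)→(18,2)  cross = 0.5·2 − 18·8.5 = -152.0000; (r_i+r_j)·cross = 18.5·-152.0000 = -2812.0000
edge 1: (18,2)→(19,12)  cross = 18·12 − 19·2 = 178.0000; (r_i+r_j)·cross = 37·178.0000 = 6586.0000
edge 2: (19,12)→(17.5,39.5)  cross = 19·39.5 − 17.5·12 = 540.5000; (r_i+r_j)·cross = 36.5·540.5000 = 19728.2500
edge 3: (17.5,39.5)→(2,39)  cross = 17.5·39 − 2·39.5 = 603.5000; (r_i+r_j)·cross = 19.5·603.5000 = 11768.2500
edge 4: (2,39)→(0.5,18)  cross = 2·18 − 0.5·39 = 16.5000; (r_i+r_j)·cross = 2.5·16.5000 = 41.2500
edge 5: (0.5,18)→(0.5,8.5)  cross = 0.5·8.5 − 0.5·18 = -4.7500; (r_i+r_j)·cross = 1·-4.7500 = -4.7500
Σcross = 1181.7500 → A = |Σcross|/2 = 590.8750 mm²
Σ(r_i+r_j)·cross = 35307.0000 → first moment M = |Σ|/6 = 5884.5000
R_c = M/A = 5884.5000/590.8750 = 9.9590 mm
θ = 53° = 0.925025 rad
V = θ·R_c·A = 0.925025·9.9590·590.8750 = 5443.307 mm³

Volume = 5443.307 mm³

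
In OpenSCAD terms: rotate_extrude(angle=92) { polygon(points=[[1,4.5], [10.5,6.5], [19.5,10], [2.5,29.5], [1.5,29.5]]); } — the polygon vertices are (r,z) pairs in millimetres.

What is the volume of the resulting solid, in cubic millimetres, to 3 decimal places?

Profile (r,z), 5 vertices: (1,4.5) (10.5,6.5) (19.5,10) (2.5,29.5) (1.5,29.5)
edge 0: (1,4.5)→(10.5,6.5)  cross = 1·6.5 − 10.5·4.5 = -40.7500; (r_i+r_j)·cross = 11.5·-40.7500 = -468.6250
edge 1: (10.5,6.5)→(19.5,10)  cross = 10.5·10 − 19.5·6.5 = -21.7500; (r_i+r_j)·cross = 30·-21.7500 = -652.5000
edge 2: (19.5,10)→(2.5,29.5)  cross = 19.5·29.5 − 2.5·10 = 550.2500; (r_i+r_j)·cross = 22·550.2500 = 12105.5000
edge 3: (2.5,29.5)→(1.5,29.5)  cross = 2.5·29.5 − 1.5·29.5 = 29.5000; (r_i+r_j)·cross = 4·29.5000 = 118.0000
edge 4: (1.5,29.5)→(1,4.5)  cross = 1.5·4.5 − 1·29.5 = -22.7500; (r_i+r_j)·cross = 2.5·-22.7500 = -56.8750
Σcross = 494.5000 → A = |Σcross|/2 = 247.2500 mm²
Σ(r_i+r_j)·cross = 11045.5000 → first moment M = |Σ|/6 = 1840.9167
R_c = M/A = 1840.9167/247.2500 = 7.4456 mm
θ = 92° = 1.605703 rad
V = θ·R_c·A = 1.605703·7.4456·247.2500 = 2955.965 mm³

Volume = 2955.965 mm³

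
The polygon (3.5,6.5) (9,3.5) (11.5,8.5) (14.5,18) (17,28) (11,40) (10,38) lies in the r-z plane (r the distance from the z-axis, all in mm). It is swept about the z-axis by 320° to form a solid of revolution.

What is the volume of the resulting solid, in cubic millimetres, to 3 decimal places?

Profile (r,z), 7 vertices: (3.5,6.5) (9,3.5) (11.5,8.5) (14.5,18) (17,28) (11,40) (10,38)
edge 0: (3.5,6.5)→(9,3.5)  cross = 3.5·3.5 − 9·6.5 = -46.2500; (r_i+r_j)·cross = 12.5·-46.2500 = -578.1250
edge 1: (9,3.5)→(11.5,8.5)  cross = 9·8.5 − 11.5·3.5 = 36.2500; (r_i+r_j)·cross = 20.5·36.2500 = 743.1250
edge 2: (11.5,8.5)→(14.5,18)  cross = 11.5·18 − 14.5·8.5 = 83.7500; (r_i+r_j)·cross = 26·83.7500 = 2177.5000
edge 3: (14.5,18)→(17,28)  cross = 14.5·28 − 17·18 = 100.0000; (r_i+r_j)·cross = 31.5·100.0000 = 3150.0000
edge 4: (17,28)→(11,40)  cross = 17·40 − 11·28 = 372.0000; (r_i+r_j)·cross = 28·372.0000 = 10416.0000
edge 5: (11,40)→(10,38)  cross = 11·38 − 10·40 = 18.0000; (r_i+r_j)·cross = 21·18.0000 = 378.0000
edge 6: (10,38)→(3.5,6.5)  cross = 10·6.5 − 3.5·38 = -68.0000; (r_i+r_j)·cross = 13.5·-68.0000 = -918.0000
Σcross = 495.7500 → A = |Σcross|/2 = 247.8750 mm²
Σ(r_i+r_j)·cross = 15368.5000 → first moment M = |Σ|/6 = 2561.4167
R_c = M/A = 2561.4167/247.8750 = 10.3335 mm
θ = 320° = 5.585054 rad
V = θ·R_c·A = 5.585054·10.3335·247.8750 = 14305.649 mm³

Volume = 14305.649 mm³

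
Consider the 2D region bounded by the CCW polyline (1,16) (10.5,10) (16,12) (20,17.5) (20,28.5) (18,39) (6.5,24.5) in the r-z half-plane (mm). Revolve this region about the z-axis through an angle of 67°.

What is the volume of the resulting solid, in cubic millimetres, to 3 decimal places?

Profile (r,z), 7 vertices: (1,16) (10.5,10) (16,12) (20,17.5) (20,28.5) (18,39) (6.5,24.5)
edge 0: (1,16)→(10.5,10)  cross = 1·10 − 10.5·16 = -158.0000; (r_i+r_j)·cross = 11.5·-158.0000 = -1817.0000
edge 1: (10.5,10)→(16,12)  cross = 10.5·12 − 16·10 = -34.0000; (r_i+r_j)·cross = 26.5·-34.0000 = -901.0000
edge 2: (16,12)→(20,17.5)  cross = 16·17.5 − 20·12 = 40.0000; (r_i+r_j)·cross = 36·40.0000 = 1440.0000
edge 3: (20,17.5)→(20,28.5)  cross = 20·28.5 − 20·17.5 = 220.0000; (r_i+r_j)·cross = 40·220.0000 = 8800.0000
edge 4: (20,28.5)→(18,39)  cross = 20·39 − 18·28.5 = 267.0000; (r_i+r_j)·cross = 38·267.0000 = 10146.0000
edge 5: (18,39)→(6.5,24.5)  cross = 18·24.5 − 6.5·39 = 187.5000; (r_i+r_j)·cross = 24.5·187.5000 = 4593.7500
edge 6: (6.5,24.5)→(1,16)  cross = 6.5·16 − 1·24.5 = 79.5000; (r_i+r_j)·cross = 7.5·79.5000 = 596.2500
Σcross = 602.0000 → A = |Σcross|/2 = 301.0000 mm²
Σ(r_i+r_j)·cross = 22858.0000 → first moment M = |Σ|/6 = 3809.6667
R_c = M/A = 3809.6667/301.0000 = 12.6567 mm
θ = 67° = 1.169371 rad
V = θ·R_c·A = 1.169371·12.6567·301.0000 = 4454.912 mm³

Volume = 4454.912 mm³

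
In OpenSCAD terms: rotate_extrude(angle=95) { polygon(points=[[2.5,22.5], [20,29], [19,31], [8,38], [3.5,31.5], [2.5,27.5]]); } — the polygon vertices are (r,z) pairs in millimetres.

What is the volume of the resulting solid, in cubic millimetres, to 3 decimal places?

Profile (r,z), 6 vertices: (2.5,22.5) (20,29) (19,31) (8,38) (3.5,31.5) (2.5,27.5)
edge 0: (2.5,22.5)→(20,29)  cross = 2.5·29 − 20·22.5 = -377.5000; (r_i+r_j)·cross = 22.5·-377.5000 = -8493.7500
edge 1: (20,29)→(19,31)  cross = 20·31 − 19·29 = 69.0000; (r_i+r_j)·cross = 39·69.0000 = 2691.0000
edge 2: (19,31)→(8,38)  cross = 19·38 − 8·31 = 474.0000; (r_i+r_j)·cross = 27·474.0000 = 12798.0000
edge 3: (8,38)→(3.5,31.5)  cross = 8·31.5 − 3.5·38 = 119.0000; (r_i+r_j)·cross = 11.5·119.0000 = 1368.5000
edge 4: (3.5,31.5)→(2.5,27.5)  cross = 3.5·27.5 − 2.5·31.5 = 17.5000; (r_i+r_j)·cross = 6·17.5000 = 105.0000
edge 5: (2.5,27.5)→(2.5,22.5)  cross = 2.5·22.5 − 2.5·27.5 = -12.5000; (r_i+r_j)·cross = 5·-12.5000 = -62.5000
Σcross = 289.5000 → A = |Σcross|/2 = 144.7500 mm²
Σ(r_i+r_j)·cross = 8406.2500 → first moment M = |Σ|/6 = 1401.0417
R_c = M/A = 1401.0417/144.7500 = 9.6790 mm
θ = 95° = 1.658063 rad
V = θ·R_c·A = 1.658063·9.6790·144.7500 = 2323.015 mm³

Volume = 2323.015 mm³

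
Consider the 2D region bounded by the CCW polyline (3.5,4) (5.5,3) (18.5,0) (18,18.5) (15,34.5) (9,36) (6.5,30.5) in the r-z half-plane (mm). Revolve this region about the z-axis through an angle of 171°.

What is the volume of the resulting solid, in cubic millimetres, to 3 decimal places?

Volume = 13788.637 mm³

Profile (r,z), 7 vertices: (3.5,4) (5.5,3) (18.5,0) (18,18.5) (15,34.5) (9,36) (6.5,30.5)
edge 0: (3.5,4)→(5.5,3)  cross = 3.5·3 − 5.5·4 = -11.5000; (r_i+r_j)·cross = 9·-11.5000 = -103.5000
edge 1: (5.5,3)→(18.5,0)  cross = 5.5·0 − 18.5·3 = -55.5000; (r_i+r_j)·cross = 24·-55.5000 = -1332.0000
edge 2: (18.5,0)→(18,18.5)  cross = 18.5·18.5 − 18·0 = 342.2500; (r_i+r_j)·cross = 36.5·342.2500 = 12492.1250
edge 3: (18,18.5)→(15,34.5)  cross = 18·34.5 − 15·18.5 = 343.5000; (r_i+r_j)·cross = 33·343.5000 = 11335.5000
edge 4: (15,34.5)→(9,36)  cross = 15·36 − 9·34.5 = 229.5000; (r_i+r_j)·cross = 24·229.5000 = 5508.0000
edge 5: (9,36)→(6.5,30.5)  cross = 9·30.5 − 6.5·36 = 40.5000; (r_i+r_j)·cross = 15.5·40.5000 = 627.7500
edge 6: (6.5,30.5)→(3.5,4)  cross = 6.5·4 − 3.5·30.5 = -80.7500; (r_i+r_j)·cross = 10·-80.7500 = -807.5000
Σcross = 808.0000 → A = |Σcross|/2 = 404.0000 mm²
Σ(r_i+r_j)·cross = 27720.3750 → first moment M = |Σ|/6 = 4620.0625
R_c = M/A = 4620.0625/404.0000 = 11.4358 mm
θ = 171° = 2.984513 rad
V = θ·R_c·A = 2.984513·11.4358·404.0000 = 13788.637 mm³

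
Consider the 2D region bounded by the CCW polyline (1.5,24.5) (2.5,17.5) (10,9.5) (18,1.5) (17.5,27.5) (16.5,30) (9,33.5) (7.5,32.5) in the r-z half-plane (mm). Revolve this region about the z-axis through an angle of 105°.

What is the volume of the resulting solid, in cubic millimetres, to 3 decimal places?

Profile (r,z), 8 vertices: (1.5,24.5) (2.5,17.5) (10,9.5) (18,1.5) (17.5,27.5) (16.5,30) (9,33.5) (7.5,32.5)
edge 0: (1.5,24.5)→(2.5,17.5)  cross = 1.5·17.5 − 2.5·24.5 = -35.0000; (r_i+r_j)·cross = 4·-35.0000 = -140.0000
edge 1: (2.5,17.5)→(10,9.5)  cross = 2.5·9.5 − 10·17.5 = -151.2500; (r_i+r_j)·cross = 12.5·-151.2500 = -1890.6250
edge 2: (10,9.5)→(18,1.5)  cross = 10·1.5 − 18·9.5 = -156.0000; (r_i+r_j)·cross = 28·-156.0000 = -4368.0000
edge 3: (18,1.5)→(17.5,27.5)  cross = 18·27.5 − 17.5·1.5 = 468.7500; (r_i+r_j)·cross = 35.5·468.7500 = 16640.6250
edge 4: (17.5,27.5)→(16.5,30)  cross = 17.5·30 − 16.5·27.5 = 71.2500; (r_i+r_j)·cross = 34·71.2500 = 2422.5000
edge 5: (16.5,30)→(9,33.5)  cross = 16.5·33.5 − 9·30 = 282.7500; (r_i+r_j)·cross = 25.5·282.7500 = 7210.1250
edge 6: (9,33.5)→(7.5,32.5)  cross = 9·32.5 − 7.5·33.5 = 41.2500; (r_i+r_j)·cross = 16.5·41.2500 = 680.6250
edge 7: (7.5,32.5)→(1.5,24.5)  cross = 7.5·24.5 − 1.5·32.5 = 135.0000; (r_i+r_j)·cross = 9·135.0000 = 1215.0000
Σcross = 656.7500 → A = |Σcross|/2 = 328.3750 mm²
Σ(r_i+r_j)·cross = 21770.2500 → first moment M = |Σ|/6 = 3628.3750
R_c = M/A = 3628.3750/328.3750 = 11.0495 mm
θ = 105° = 1.832596 rad
V = θ·R_c·A = 1.832596·11.0495·328.3750 = 6649.344 mm³

Volume = 6649.344 mm³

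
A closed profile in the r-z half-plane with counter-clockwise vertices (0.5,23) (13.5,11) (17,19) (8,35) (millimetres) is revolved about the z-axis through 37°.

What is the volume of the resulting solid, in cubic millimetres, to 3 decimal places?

Volume = 1112.880 mm³

Profile (r,z), 4 vertices: (0.5,23) (13.5,11) (17,19) (8,35)
edge 0: (0.5,23)→(13.5,11)  cross = 0.5·11 − 13.5·23 = -305.0000; (r_i+r_j)·cross = 14·-305.0000 = -4270.0000
edge 1: (13.5,11)→(17,19)  cross = 13.5·19 − 17·11 = 69.5000; (r_i+r_j)·cross = 30.5·69.5000 = 2119.7500
edge 2: (17,19)→(8,35)  cross = 17·35 − 8·19 = 443.0000; (r_i+r_j)·cross = 25·443.0000 = 11075.0000
edge 3: (8,35)→(0.5,23)  cross = 8·23 − 0.5·35 = 166.5000; (r_i+r_j)·cross = 8.5·166.5000 = 1415.2500
Σcross = 374.0000 → A = |Σcross|/2 = 187.0000 mm²
Σ(r_i+r_j)·cross = 10340.0000 → first moment M = |Σ|/6 = 1723.3333
R_c = M/A = 1723.3333/187.0000 = 9.2157 mm
θ = 37° = 0.645772 rad
V = θ·R_c·A = 0.645772·9.2157·187.0000 = 1112.880 mm³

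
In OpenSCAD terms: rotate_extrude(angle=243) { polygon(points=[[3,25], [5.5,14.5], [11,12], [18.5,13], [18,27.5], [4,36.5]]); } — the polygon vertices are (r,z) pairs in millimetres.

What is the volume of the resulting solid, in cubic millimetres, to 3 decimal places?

Profile (r,z), 6 vertices: (3,25) (5.5,14.5) (11,12) (18.5,13) (18,27.5) (4,36.5)
edge 0: (3,25)→(5.5,14.5)  cross = 3·14.5 − 5.5·25 = -94.0000; (r_i+r_j)·cross = 8.5·-94.0000 = -799.0000
edge 1: (5.5,14.5)→(11,12)  cross = 5.5·12 − 11·14.5 = -93.5000; (r_i+r_j)·cross = 16.5·-93.5000 = -1542.7500
edge 2: (11,12)→(18.5,13)  cross = 11·13 − 18.5·12 = -79.0000; (r_i+r_j)·cross = 29.5·-79.0000 = -2330.5000
edge 3: (18.5,13)→(18,27.5)  cross = 18.5·27.5 − 18·13 = 274.7500; (r_i+r_j)·cross = 36.5·274.7500 = 10028.3750
edge 4: (18,27.5)→(4,36.5)  cross = 18·36.5 − 4·27.5 = 547.0000; (r_i+r_j)·cross = 22·547.0000 = 12034.0000
edge 5: (4,36.5)→(3,25)  cross = 4·25 − 3·36.5 = -9.5000; (r_i+r_j)·cross = 7·-9.5000 = -66.5000
Σcross = 545.7500 → A = |Σcross|/2 = 272.8750 mm²
Σ(r_i+r_j)·cross = 17323.6250 → first moment M = |Σ|/6 = 2887.2708
R_c = M/A = 2887.2708/272.8750 = 10.5809 mm
θ = 243° = 4.241150 rad
V = θ·R_c·A = 4.241150·10.5809·272.8750 = 12245.349 mm³

Volume = 12245.349 mm³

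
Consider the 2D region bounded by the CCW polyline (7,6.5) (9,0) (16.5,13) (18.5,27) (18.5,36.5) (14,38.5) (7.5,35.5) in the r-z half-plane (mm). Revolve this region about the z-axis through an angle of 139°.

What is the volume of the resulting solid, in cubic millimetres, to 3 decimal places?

Volume = 9642.117 mm³

Profile (r,z), 7 vertices: (7,6.5) (9,0) (16.5,13) (18.5,27) (18.5,36.5) (14,38.5) (7.5,35.5)
edge 0: (7,6.5)→(9,0)  cross = 7·0 − 9·6.5 = -58.5000; (r_i+r_j)·cross = 16·-58.5000 = -936.0000
edge 1: (9,0)→(16.5,13)  cross = 9·13 − 16.5·0 = 117.0000; (r_i+r_j)·cross = 25.5·117.0000 = 2983.5000
edge 2: (16.5,13)→(18.5,27)  cross = 16.5·27 − 18.5·13 = 205.0000; (r_i+r_j)·cross = 35·205.0000 = 7175.0000
edge 3: (18.5,27)→(18.5,36.5)  cross = 18.5·36.5 − 18.5·27 = 175.7500; (r_i+r_j)·cross = 37·175.7500 = 6502.7500
edge 4: (18.5,36.5)→(14,38.5)  cross = 18.5·38.5 − 14·36.5 = 201.2500; (r_i+r_j)·cross = 32.5·201.2500 = 6540.6250
edge 5: (14,38.5)→(7.5,35.5)  cross = 14·35.5 − 7.5·38.5 = 208.2500; (r_i+r_j)·cross = 21.5·208.2500 = 4477.3750
edge 6: (7.5,35.5)→(7,6.5)  cross = 7.5·6.5 − 7·35.5 = -199.7500; (r_i+r_j)·cross = 14.5·-199.7500 = -2896.3750
Σcross = 649.0000 → A = |Σcross|/2 = 324.5000 mm²
Σ(r_i+r_j)·cross = 23846.8750 → first moment M = |Σ|/6 = 3974.4792
R_c = M/A = 3974.4792/324.5000 = 12.2480 mm
θ = 139° = 2.426008 rad
V = θ·R_c·A = 2.426008·12.2480·324.5000 = 9642.117 mm³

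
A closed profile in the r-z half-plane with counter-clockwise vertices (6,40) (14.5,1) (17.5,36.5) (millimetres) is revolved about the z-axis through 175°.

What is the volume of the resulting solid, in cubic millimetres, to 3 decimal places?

Profile (r,z), 3 vertices: (6,40) (14.5,1) (17.5,36.5)
edge 0: (6,40)→(14.5,1)  cross = 6·1 − 14.5·40 = -574.0000; (r_i+r_j)·cross = 20.5·-574.0000 = -11767.0000
edge 1: (14.5,1)→(17.5,36.5)  cross = 14.5·36.5 − 17.5·1 = 511.7500; (r_i+r_j)·cross = 32·511.7500 = 16376.0000
edge 2: (17.5,36.5)→(6,40)  cross = 17.5·40 − 6·36.5 = 481.0000; (r_i+r_j)·cross = 23.5·481.0000 = 11303.5000
Σcross = 418.7500 → A = |Σcross|/2 = 209.3750 mm²
Σ(r_i+r_j)·cross = 15912.5000 → first moment M = |Σ|/6 = 2652.0833
R_c = M/A = 2652.0833/209.3750 = 12.6667 mm
θ = 175° = 3.054326 rad
V = θ·R_c·A = 3.054326·12.6667·209.3750 = 8100.328 mm³

Volume = 8100.328 mm³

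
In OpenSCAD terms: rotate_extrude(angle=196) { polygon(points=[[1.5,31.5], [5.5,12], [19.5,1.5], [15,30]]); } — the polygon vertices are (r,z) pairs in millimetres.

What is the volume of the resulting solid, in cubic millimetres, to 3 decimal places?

Profile (r,z), 4 vertices: (1.5,31.5) (5.5,12) (19.5,1.5) (15,30)
edge 0: (1.5,31.5)→(5.5,12)  cross = 1.5·12 − 5.5·31.5 = -155.2500; (r_i+r_j)·cross = 7·-155.2500 = -1086.7500
edge 1: (5.5,12)→(19.5,1.5)  cross = 5.5·1.5 − 19.5·12 = -225.7500; (r_i+r_j)·cross = 25·-225.7500 = -5643.7500
edge 2: (19.5,1.5)→(15,30)  cross = 19.5·30 − 15·1.5 = 562.5000; (r_i+r_j)·cross = 34.5·562.5000 = 19406.2500
edge 3: (15,30)→(1.5,31.5)  cross = 15·31.5 − 1.5·30 = 427.5000; (r_i+r_j)·cross = 16.5·427.5000 = 7053.7500
Σcross = 609.0000 → A = |Σcross|/2 = 304.5000 mm²
Σ(r_i+r_j)·cross = 19729.5000 → first moment M = |Σ|/6 = 3288.2500
R_c = M/A = 3288.2500/304.5000 = 10.7989 mm
θ = 196° = 3.420845 rad
V = θ·R_c·A = 3.420845·10.7989·304.5000 = 11248.595 mm³

Volume = 11248.595 mm³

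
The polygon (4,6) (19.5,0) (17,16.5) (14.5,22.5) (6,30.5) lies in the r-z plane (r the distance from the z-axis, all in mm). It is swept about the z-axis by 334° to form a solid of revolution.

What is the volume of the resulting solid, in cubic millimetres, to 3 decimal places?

Volume = 18406.694 mm³

Profile (r,z), 5 vertices: (4,6) (19.5,0) (17,16.5) (14.5,22.5) (6,30.5)
edge 0: (4,6)→(19.5,0)  cross = 4·0 − 19.5·6 = -117.0000; (r_i+r_j)·cross = 23.5·-117.0000 = -2749.5000
edge 1: (19.5,0)→(17,16.5)  cross = 19.5·16.5 − 17·0 = 321.7500; (r_i+r_j)·cross = 36.5·321.7500 = 11743.8750
edge 2: (17,16.5)→(14.5,22.5)  cross = 17·22.5 − 14.5·16.5 = 143.2500; (r_i+r_j)·cross = 31.5·143.2500 = 4512.3750
edge 3: (14.5,22.5)→(6,30.5)  cross = 14.5·30.5 − 6·22.5 = 307.2500; (r_i+r_j)·cross = 20.5·307.2500 = 6298.6250
edge 4: (6,30.5)→(4,6)  cross = 6·6 − 4·30.5 = -86.0000; (r_i+r_j)·cross = 10·-86.0000 = -860.0000
Σcross = 569.2500 → A = |Σcross|/2 = 284.6250 mm²
Σ(r_i+r_j)·cross = 18945.3750 → first moment M = |Σ|/6 = 3157.5625
R_c = M/A = 3157.5625/284.6250 = 11.0938 mm
θ = 334° = 5.829400 rad
V = θ·R_c·A = 5.829400·11.0938·284.6250 = 18406.694 mm³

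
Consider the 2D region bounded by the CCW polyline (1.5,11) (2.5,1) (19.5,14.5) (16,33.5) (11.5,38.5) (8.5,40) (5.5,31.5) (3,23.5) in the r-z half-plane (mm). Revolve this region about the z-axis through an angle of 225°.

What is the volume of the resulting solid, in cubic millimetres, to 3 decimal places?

Profile (r,z), 8 vertices: (1.5,11) (2.5,1) (19.5,14.5) (16,33.5) (11.5,38.5) (8.5,40) (5.5,31.5) (3,23.5)
edge 0: (1.5,11)→(2.5,1)  cross = 1.5·1 − 2.5·11 = -26.0000; (r_i+r_j)·cross = 4·-26.0000 = -104.0000
edge 1: (2.5,1)→(19.5,14.5)  cross = 2.5·14.5 − 19.5·1 = 16.7500; (r_i+r_j)·cross = 22·16.7500 = 368.5000
edge 2: (19.5,14.5)→(16,33.5)  cross = 19.5·33.5 − 16·14.5 = 421.2500; (r_i+r_j)·cross = 35.5·421.2500 = 14954.3750
edge 3: (16,33.5)→(11.5,38.5)  cross = 16·38.5 − 11.5·33.5 = 230.7500; (r_i+r_j)·cross = 27.5·230.7500 = 6345.6250
edge 4: (11.5,38.5)→(8.5,40)  cross = 11.5·40 − 8.5·38.5 = 132.7500; (r_i+r_j)·cross = 20·132.7500 = 2655.0000
edge 5: (8.5,40)→(5.5,31.5)  cross = 8.5·31.5 − 5.5·40 = 47.7500; (r_i+r_j)·cross = 14·47.7500 = 668.5000
edge 6: (5.5,31.5)→(3,23.5)  cross = 5.5·23.5 − 3·31.5 = 34.7500; (r_i+r_j)·cross = 8.5·34.7500 = 295.3750
edge 7: (3,23.5)→(1.5,11)  cross = 3·11 − 1.5·23.5 = -2.2500; (r_i+r_j)·cross = 4.5·-2.2500 = -10.1250
Σcross = 855.7500 → A = |Σcross|/2 = 427.8750 mm²
Σ(r_i+r_j)·cross = 25173.2500 → first moment M = |Σ|/6 = 4195.5417
R_c = M/A = 4195.5417/427.8750 = 9.8055 mm
θ = 225° = 3.926991 rad
V = θ·R_c·A = 3.926991·9.8055·427.8750 = 16475.854 mm³

Volume = 16475.854 mm³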